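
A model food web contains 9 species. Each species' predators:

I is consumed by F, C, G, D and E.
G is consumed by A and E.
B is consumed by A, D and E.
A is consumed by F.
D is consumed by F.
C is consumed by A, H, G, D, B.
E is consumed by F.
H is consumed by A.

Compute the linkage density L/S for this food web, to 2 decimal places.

L/S = 2.11

There are L = 19 links among S = 9 species.
L/S = 19/9 = 2.1111 ≈ 2.11.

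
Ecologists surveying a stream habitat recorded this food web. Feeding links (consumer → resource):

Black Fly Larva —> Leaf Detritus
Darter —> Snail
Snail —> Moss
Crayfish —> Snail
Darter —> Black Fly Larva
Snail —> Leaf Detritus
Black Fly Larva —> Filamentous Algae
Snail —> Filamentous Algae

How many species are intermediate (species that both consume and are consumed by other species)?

2

Intermediate species (has both prey and predators): Snail, Black Fly Larva.
Count: 2.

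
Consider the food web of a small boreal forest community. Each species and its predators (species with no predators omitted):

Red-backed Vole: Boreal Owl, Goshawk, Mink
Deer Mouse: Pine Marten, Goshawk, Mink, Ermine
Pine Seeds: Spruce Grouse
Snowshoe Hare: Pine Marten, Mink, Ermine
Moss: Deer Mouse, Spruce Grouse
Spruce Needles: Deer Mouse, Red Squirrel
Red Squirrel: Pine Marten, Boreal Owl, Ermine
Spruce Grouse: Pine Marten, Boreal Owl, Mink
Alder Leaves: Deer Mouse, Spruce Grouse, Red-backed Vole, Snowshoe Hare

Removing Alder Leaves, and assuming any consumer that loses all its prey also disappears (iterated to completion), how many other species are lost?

2

Remove Alder Leaves.
Round 1: Red-backed Vole (all prey gone), Snowshoe Hare (all prey gone) → extinct.
No further losses. Total secondary extinctions: 2.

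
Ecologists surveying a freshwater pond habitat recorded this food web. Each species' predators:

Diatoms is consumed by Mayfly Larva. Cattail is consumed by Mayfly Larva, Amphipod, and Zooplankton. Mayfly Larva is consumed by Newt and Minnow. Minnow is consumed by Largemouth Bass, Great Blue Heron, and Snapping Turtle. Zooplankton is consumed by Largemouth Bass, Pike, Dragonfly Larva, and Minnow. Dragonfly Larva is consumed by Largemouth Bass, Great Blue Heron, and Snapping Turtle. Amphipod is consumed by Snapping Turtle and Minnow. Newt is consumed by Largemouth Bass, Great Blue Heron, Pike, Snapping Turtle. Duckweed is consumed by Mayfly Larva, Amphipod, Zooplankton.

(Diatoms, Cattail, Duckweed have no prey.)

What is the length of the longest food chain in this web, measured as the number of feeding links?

3 links

One longest chain: Cattail → Zooplankton → Dragonfly Larva → Largemouth Bass.
It has 4 species and 3 links.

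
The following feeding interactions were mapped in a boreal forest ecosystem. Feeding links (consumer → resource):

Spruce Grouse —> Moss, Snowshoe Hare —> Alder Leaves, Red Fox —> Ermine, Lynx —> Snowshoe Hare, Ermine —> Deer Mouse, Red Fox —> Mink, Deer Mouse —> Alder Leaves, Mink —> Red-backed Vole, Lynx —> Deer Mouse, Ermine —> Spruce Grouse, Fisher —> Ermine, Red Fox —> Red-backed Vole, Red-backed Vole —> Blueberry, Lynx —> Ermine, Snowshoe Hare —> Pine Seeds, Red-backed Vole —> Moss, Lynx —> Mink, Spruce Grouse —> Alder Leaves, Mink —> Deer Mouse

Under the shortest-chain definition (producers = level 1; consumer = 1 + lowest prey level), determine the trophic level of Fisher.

Moss is a producer → level 1.
Spruce Grouse eats Moss → level 2.
Ermine eats Spruce Grouse → level 3.
Fisher eats Ermine → level 4.
No prey of Fisher is below level 3, so 4 is the minimum.

Trophic level 4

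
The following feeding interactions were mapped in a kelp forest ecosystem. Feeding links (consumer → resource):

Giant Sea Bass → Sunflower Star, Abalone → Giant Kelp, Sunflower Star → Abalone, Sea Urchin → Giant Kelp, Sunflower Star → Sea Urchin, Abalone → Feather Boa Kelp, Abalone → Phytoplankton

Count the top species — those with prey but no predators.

1

Top species (has prey, but nothing eats it): Giant Sea Bass.
Count: 1.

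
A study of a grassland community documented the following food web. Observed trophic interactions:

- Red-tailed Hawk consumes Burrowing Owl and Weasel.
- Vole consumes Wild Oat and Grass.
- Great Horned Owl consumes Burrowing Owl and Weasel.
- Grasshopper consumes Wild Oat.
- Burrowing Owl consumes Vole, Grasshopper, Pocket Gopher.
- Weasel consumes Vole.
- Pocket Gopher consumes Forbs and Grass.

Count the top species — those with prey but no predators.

Top species (has prey, but nothing eats it): Great Horned Owl, Red-tailed Hawk.
Count: 2.

2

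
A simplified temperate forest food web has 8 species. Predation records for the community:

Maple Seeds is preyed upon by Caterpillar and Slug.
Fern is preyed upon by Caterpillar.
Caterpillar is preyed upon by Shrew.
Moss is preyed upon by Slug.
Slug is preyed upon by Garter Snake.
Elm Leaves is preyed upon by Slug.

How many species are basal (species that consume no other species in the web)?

Basal species (no prey listed): Fern, Maple Seeds, Elm Leaves, Moss.
Count: 4.

4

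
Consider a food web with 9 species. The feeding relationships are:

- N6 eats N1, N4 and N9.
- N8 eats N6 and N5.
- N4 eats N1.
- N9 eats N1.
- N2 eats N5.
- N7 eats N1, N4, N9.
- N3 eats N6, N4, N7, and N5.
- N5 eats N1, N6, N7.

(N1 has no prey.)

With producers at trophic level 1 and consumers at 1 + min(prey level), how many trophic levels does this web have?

3

Producers (level 1): N1.
Following each consumer down to its lowest-level prey: N1 → N4 → N3 (levels 1 through 3).
All prey of N3 (N4 2, N6 2, N7 2, N5 2) are at level 2 or above, so N3 is at level 1 + 2 = 3.
Every consumer has at least one prey at level 2 or below, so none exceeds level 3.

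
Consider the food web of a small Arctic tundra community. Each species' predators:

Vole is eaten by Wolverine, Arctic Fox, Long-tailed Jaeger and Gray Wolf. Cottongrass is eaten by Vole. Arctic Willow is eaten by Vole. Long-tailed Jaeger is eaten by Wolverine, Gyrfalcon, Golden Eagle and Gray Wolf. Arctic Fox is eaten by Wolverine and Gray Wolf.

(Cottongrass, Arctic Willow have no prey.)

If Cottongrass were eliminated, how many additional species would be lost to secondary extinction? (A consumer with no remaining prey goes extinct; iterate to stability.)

Remove Cottongrass.
Every predator of it retains at least one other prey: Vole still has Arctic Willow.
No consumer loses all prey, so no secondary extinctions occur.

0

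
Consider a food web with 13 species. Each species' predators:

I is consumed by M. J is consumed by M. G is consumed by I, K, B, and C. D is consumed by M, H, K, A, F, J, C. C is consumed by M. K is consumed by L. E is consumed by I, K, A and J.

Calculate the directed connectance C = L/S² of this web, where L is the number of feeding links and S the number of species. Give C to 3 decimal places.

C = 0.112

The web has S = 13 species and L = 19 feeding links.
C = L / S² = 19 / 169 = 0.1124 ≈ 0.112.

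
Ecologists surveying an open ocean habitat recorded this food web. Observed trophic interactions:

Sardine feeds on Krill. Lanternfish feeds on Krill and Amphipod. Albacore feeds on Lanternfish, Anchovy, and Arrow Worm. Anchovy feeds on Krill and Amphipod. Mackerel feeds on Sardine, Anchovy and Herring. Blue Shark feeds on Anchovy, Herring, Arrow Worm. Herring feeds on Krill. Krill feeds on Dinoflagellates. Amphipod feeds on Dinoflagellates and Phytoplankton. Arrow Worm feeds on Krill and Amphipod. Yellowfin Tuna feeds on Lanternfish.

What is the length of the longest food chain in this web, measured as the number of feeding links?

3 links

One longest chain: Dinoflagellates → Amphipod → Arrow Worm → Albacore.
It has 4 species and 3 links.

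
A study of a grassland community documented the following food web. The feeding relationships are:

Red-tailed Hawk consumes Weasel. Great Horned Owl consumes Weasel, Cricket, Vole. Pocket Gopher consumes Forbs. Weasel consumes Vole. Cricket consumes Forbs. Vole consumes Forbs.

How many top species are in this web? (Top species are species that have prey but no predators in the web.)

Top species (has prey, but nothing eats it): Pocket Gopher, Great Horned Owl, Red-tailed Hawk.
Count: 3.

3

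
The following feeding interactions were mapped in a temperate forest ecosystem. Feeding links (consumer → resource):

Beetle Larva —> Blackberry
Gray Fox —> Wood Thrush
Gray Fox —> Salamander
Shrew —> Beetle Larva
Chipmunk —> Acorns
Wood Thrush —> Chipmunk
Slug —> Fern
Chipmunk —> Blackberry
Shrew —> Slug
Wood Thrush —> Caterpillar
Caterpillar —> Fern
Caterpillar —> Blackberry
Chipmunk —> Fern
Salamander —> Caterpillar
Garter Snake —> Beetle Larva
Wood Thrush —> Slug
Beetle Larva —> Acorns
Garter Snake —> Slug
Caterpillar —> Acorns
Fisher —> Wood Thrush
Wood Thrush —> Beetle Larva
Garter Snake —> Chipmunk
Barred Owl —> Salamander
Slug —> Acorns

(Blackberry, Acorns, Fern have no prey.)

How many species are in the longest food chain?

One longest chain: Blackberry → Caterpillar → Salamander → Barred Owl.
It has 4 species and 3 links.

4 species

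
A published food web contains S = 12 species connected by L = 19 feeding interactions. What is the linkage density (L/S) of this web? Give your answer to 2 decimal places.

L/S = 1.58

There are L = 19 links among S = 12 species.
L/S = 19/12 = 1.5833 ≈ 1.58.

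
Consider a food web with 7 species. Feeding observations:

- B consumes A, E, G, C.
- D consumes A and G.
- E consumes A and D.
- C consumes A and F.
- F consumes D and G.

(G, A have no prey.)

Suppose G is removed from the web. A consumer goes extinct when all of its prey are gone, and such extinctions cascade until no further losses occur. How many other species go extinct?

Remove G.
Every predator of it retains at least one other prey: D still has A; F still has D; B still has A, E, C.
No consumer loses all prey, so no secondary extinctions occur.

0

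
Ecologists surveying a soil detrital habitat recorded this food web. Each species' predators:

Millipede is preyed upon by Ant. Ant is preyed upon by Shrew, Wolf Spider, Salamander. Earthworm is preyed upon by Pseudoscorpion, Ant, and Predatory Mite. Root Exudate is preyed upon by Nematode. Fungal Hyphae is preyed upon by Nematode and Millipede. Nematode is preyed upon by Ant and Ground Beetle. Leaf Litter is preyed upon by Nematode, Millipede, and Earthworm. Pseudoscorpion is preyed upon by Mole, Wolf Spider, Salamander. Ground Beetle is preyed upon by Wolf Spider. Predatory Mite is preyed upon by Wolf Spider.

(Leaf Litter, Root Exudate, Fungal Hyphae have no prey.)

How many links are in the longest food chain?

One longest chain: Leaf Litter → Earthworm → Pseudoscorpion → Salamander.
It has 4 species and 3 links.

3 links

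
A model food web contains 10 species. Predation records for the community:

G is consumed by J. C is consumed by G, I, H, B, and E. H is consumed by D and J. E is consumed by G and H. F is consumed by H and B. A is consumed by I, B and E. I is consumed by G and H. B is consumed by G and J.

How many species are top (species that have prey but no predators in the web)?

2

Top species (has prey, but nothing eats it): J, D.
Count: 2.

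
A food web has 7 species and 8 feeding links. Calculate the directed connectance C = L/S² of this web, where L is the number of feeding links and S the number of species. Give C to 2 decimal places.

C = 0.16

The web has S = 7 species and L = 8 feeding links.
C = L / S² = 8 / 49 = 0.1633 ≈ 0.16.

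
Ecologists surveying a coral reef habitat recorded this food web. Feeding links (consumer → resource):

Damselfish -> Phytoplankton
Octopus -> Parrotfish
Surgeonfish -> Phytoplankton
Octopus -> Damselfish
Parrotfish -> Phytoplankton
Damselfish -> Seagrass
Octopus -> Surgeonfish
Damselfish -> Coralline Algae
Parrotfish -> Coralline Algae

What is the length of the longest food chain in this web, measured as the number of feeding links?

2 links

One longest chain: Phytoplankton → Surgeonfish → Octopus.
It has 3 species and 2 links.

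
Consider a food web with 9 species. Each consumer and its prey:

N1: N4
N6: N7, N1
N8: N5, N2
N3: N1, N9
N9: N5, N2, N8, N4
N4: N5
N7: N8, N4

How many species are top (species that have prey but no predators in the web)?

Top species (has prey, but nothing eats it): N3, N6.
Count: 2.

2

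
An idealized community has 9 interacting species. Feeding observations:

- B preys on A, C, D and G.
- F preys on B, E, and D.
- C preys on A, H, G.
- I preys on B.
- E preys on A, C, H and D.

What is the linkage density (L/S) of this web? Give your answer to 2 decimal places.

There are L = 15 links among S = 9 species.
L/S = 15/9 = 1.6667 ≈ 1.67.

L/S = 1.67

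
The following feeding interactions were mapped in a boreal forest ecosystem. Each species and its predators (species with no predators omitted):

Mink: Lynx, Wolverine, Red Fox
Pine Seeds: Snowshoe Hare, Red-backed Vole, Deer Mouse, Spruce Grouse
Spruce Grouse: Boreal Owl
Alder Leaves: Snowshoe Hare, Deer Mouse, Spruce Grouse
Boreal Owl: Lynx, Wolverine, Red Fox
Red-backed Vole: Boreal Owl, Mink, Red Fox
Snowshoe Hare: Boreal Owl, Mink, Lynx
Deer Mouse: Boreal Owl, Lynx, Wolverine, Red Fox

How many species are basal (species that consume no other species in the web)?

2

Basal species (no prey listed): Pine Seeds, Alder Leaves.
Count: 2.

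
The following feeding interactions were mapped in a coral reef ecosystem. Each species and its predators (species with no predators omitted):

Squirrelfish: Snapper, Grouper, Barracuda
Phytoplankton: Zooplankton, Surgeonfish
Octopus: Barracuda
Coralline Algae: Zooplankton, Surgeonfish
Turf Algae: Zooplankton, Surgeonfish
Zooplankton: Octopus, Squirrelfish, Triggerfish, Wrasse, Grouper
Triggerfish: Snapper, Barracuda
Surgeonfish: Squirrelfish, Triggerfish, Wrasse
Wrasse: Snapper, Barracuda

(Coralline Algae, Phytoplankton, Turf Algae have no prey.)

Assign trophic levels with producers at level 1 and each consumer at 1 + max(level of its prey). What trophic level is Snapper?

Trophic level 4

Coralline Algae is a producer → level 1.
Zooplankton eats Coralline Algae (level 1); other prey at levels: Phytoplankton 1, Turf Algae 1 → level 2.
Wrasse eats Zooplankton (level 2); other prey at levels: Surgeonfish 2 → level 3.
Snapper eats Wrasse (level 3); other prey at levels: Squirrelfish 3, Triggerfish 3 → level 4.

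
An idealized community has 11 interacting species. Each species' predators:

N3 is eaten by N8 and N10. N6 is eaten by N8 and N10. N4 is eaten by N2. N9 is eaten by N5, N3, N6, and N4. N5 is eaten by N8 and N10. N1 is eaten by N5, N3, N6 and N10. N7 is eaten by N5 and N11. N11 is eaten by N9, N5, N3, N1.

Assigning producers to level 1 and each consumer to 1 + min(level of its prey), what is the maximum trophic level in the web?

5

Producers (level 1): N7.
Following each consumer down to its lowest-level prey: N7 → N11 → N9 → N4 → N2 (levels 1 through 5).
All prey of N2 (N4 4) are at level 4 or above, so N2 is at level 1 + 4 = 5.
Every consumer has at least one prey at level 4 or below, so none exceeds level 5.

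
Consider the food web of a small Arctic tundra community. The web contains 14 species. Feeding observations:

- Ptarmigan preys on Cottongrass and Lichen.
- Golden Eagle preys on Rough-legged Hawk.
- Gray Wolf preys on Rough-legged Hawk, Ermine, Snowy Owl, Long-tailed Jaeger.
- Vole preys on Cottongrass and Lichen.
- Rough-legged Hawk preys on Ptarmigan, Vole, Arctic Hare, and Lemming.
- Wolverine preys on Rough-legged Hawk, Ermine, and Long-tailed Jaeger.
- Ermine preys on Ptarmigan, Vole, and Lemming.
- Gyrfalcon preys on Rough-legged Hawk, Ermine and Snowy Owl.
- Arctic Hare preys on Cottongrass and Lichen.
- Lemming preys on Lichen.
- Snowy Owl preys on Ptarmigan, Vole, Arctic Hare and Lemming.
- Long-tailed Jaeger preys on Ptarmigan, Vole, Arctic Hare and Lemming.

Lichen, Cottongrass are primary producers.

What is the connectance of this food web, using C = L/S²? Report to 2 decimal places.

The web has S = 14 species and L = 33 feeding links.
C = L / S² = 33 / 196 = 0.1684 ≈ 0.17.

C = 0.17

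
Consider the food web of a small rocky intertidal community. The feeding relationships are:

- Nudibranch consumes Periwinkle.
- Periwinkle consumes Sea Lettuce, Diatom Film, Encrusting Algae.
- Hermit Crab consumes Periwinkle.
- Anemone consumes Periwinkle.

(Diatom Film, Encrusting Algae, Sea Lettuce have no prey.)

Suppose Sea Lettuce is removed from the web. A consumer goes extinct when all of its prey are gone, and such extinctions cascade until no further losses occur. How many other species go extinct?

Remove Sea Lettuce.
Every predator of it retains at least one other prey: Periwinkle still has Diatom Film, Encrusting Algae.
No consumer loses all prey, so no secondary extinctions occur.

0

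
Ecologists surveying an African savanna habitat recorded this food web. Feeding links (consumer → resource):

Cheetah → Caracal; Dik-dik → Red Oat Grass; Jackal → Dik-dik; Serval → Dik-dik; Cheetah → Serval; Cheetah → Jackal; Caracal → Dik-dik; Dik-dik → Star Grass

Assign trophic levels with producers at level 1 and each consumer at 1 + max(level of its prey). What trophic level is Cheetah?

Trophic level 4

Red Oat Grass is a producer → level 1.
Dik-dik eats Red Oat Grass (level 1); other prey at levels: Star Grass 1 → level 2.
Caracal eats Dik-dik → level 3.
Cheetah eats Caracal (level 3); other prey at levels: Serval 3, Jackal 3 → level 4.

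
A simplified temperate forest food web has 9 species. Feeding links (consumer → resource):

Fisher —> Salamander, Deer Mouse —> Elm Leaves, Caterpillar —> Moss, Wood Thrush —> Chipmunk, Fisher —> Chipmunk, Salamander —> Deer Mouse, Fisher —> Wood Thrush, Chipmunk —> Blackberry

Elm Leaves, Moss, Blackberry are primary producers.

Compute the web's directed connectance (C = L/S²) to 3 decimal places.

The web has S = 9 species and L = 8 feeding links.
C = L / S² = 8 / 81 = 0.0988 ≈ 0.099.

C = 0.099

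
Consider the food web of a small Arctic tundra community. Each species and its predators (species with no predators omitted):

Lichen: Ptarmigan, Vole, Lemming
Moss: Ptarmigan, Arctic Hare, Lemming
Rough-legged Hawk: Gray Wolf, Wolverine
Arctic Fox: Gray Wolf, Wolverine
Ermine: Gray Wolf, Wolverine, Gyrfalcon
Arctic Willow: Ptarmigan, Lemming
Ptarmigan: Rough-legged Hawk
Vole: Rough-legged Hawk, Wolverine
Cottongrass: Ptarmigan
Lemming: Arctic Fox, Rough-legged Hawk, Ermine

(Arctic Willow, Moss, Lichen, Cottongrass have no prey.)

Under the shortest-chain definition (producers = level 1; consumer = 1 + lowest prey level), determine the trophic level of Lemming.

Arctic Willow is a producer → level 1.
Lemming eats Arctic Willow → level 2.

Trophic level 2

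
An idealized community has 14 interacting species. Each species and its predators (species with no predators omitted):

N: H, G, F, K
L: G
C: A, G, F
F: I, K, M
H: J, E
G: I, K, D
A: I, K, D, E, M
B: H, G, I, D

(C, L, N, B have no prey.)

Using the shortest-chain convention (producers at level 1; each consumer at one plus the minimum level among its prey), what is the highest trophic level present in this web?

Producers (level 1): C, L, N, B.
Following each consumer down to its lowest-level prey: N → H → J (levels 1 through 3).
All prey of J (H 2) are at level 2 or above, so J is at level 1 + 2 = 3.
Every consumer has at least one prey at level 2 or below, so none exceeds level 3.

3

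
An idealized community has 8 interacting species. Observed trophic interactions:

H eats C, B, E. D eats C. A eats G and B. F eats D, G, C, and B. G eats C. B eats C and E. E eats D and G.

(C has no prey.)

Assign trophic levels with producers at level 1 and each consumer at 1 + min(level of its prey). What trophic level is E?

Trophic level 3

C is a producer → level 1.
D eats C → level 2.
E eats D → level 3.
No prey of E is below level 2, so 3 is the minimum.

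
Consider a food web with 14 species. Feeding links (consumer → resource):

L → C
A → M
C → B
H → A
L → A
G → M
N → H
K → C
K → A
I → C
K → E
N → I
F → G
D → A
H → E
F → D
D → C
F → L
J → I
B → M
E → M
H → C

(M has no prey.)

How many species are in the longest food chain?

5 species

One longest chain: M → B → C → I → J.
It has 5 species and 4 links.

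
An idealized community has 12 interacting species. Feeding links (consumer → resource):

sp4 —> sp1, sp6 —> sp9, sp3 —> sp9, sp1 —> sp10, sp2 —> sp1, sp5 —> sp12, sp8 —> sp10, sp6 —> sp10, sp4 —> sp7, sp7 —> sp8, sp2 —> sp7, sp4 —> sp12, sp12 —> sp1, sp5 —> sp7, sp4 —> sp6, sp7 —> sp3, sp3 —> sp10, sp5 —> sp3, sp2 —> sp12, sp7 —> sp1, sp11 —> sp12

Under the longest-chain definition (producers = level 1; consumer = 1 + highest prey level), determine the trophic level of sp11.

Trophic level 4

sp10 is a producer → level 1.
sp1 eats sp10 → level 2.
sp12 eats sp1 → level 3.
sp11 eats sp12 → level 4.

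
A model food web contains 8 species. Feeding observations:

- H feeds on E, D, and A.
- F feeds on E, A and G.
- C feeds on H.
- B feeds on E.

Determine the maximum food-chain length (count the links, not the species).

2 links

One longest chain: D → H → C.
It has 3 species and 2 links.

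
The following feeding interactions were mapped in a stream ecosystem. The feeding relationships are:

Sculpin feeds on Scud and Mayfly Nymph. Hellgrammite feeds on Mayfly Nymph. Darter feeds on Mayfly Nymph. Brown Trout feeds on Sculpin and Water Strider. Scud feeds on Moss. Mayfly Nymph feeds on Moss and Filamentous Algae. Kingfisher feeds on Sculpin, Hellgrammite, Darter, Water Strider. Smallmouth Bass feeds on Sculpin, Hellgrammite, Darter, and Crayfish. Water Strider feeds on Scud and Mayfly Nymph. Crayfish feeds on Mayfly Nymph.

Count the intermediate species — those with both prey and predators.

7

Intermediate species (has both prey and predators): Scud, Mayfly Nymph, Hellgrammite, Darter, Crayfish, Sculpin, Water Strider.
Count: 7.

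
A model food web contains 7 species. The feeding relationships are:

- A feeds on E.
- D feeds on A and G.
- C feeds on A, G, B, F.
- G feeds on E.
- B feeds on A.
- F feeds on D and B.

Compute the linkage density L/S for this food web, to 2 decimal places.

There are L = 11 links among S = 7 species.
L/S = 11/7 = 1.5714 ≈ 1.57.

L/S = 1.57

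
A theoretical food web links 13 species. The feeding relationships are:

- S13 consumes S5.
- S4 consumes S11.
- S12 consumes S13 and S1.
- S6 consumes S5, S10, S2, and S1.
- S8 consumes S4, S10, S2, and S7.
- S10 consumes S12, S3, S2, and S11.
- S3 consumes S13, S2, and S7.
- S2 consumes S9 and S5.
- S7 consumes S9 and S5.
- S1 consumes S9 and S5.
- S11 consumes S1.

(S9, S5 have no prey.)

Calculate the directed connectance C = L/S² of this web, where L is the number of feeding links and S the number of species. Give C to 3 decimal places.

C = 0.154

The web has S = 13 species and L = 26 feeding links.
C = L / S² = 26 / 169 = 0.1538 ≈ 0.154.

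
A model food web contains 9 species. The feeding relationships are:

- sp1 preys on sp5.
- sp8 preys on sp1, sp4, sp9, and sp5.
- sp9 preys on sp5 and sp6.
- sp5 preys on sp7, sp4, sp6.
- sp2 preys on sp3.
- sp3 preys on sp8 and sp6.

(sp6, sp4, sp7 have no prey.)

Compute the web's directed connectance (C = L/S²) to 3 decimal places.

The web has S = 9 species and L = 13 feeding links.
C = L / S² = 13 / 81 = 0.1605 ≈ 0.160.

C = 0.160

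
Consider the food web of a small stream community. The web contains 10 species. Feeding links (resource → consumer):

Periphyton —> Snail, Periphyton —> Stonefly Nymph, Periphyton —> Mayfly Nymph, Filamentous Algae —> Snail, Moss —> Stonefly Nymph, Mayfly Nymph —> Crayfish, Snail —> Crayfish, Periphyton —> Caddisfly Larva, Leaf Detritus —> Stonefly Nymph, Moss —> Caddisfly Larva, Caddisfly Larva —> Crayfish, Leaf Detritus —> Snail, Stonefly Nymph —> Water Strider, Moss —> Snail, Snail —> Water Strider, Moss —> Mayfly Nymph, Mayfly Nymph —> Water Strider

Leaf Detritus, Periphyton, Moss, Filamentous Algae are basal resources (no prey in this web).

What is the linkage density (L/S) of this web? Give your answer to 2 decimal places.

There are L = 17 links among S = 10 species.
L/S = 17/10 = 1.7000 ≈ 1.70.

L/S = 1.70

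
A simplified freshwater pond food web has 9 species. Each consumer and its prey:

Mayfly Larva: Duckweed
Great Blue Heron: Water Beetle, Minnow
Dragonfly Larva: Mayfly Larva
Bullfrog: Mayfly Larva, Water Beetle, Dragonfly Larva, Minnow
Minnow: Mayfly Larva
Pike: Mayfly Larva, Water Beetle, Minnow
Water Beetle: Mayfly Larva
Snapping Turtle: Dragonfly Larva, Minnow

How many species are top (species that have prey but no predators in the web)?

Top species (has prey, but nothing eats it): Great Blue Heron, Bullfrog, Snapping Turtle, Pike.
Count: 4.

4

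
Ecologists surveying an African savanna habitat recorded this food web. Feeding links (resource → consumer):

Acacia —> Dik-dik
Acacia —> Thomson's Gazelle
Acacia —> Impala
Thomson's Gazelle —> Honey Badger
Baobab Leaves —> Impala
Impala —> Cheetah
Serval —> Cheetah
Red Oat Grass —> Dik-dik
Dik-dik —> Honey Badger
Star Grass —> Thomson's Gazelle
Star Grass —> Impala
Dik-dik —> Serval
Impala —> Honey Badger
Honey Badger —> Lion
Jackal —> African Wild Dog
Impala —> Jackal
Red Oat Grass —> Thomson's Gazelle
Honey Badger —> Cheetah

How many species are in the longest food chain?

4 species

One longest chain: Baobab Leaves → Impala → Jackal → African Wild Dog.
It has 4 species and 3 links.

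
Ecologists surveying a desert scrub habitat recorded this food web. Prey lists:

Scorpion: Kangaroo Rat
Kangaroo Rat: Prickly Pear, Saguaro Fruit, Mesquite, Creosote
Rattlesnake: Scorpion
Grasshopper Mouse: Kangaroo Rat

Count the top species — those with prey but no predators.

Top species (has prey, but nothing eats it): Grasshopper Mouse, Rattlesnake.
Count: 2.

2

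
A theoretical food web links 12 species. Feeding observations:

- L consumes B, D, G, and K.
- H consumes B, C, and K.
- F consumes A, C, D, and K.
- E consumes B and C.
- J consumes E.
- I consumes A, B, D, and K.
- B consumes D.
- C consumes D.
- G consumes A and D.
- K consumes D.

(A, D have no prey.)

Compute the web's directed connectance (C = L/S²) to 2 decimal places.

C = 0.16

The web has S = 12 species and L = 23 feeding links.
C = L / S² = 23 / 144 = 0.1597 ≈ 0.16.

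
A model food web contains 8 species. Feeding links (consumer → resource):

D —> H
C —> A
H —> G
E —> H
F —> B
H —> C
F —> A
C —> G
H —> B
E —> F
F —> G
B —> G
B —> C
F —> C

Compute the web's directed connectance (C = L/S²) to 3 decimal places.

The web has S = 8 species and L = 14 feeding links.
C = L / S² = 14 / 64 = 0.2188 ≈ 0.219.

C = 0.219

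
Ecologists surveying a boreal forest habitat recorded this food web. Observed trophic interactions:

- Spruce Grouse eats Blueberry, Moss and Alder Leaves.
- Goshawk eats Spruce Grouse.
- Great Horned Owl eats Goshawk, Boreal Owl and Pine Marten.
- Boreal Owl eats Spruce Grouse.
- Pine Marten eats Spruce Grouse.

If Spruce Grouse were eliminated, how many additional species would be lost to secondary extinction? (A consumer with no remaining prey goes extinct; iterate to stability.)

4

Remove Spruce Grouse.
Round 1: Pine Marten (all prey gone), Boreal Owl (all prey gone), Goshawk (all prey gone) → extinct.
Round 2: Great Horned Owl (all prey gone) → extinct.
No further losses. Total secondary extinctions: 4.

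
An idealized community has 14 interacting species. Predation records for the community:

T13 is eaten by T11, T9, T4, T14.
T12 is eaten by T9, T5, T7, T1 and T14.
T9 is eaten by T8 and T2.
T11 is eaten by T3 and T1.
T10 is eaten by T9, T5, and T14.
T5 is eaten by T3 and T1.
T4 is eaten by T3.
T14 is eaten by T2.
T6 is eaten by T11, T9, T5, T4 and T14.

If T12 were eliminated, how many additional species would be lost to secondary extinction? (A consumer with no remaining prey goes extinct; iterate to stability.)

Remove T12.
Round 1: T7 (all prey gone) → extinct.
No further losses. Total secondary extinctions: 1.

1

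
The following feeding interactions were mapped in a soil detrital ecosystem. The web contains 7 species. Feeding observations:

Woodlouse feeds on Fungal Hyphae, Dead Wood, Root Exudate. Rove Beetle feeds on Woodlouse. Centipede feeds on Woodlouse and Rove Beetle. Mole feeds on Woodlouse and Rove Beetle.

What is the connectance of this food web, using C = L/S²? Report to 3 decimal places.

C = 0.163

The web has S = 7 species and L = 8 feeding links.
C = L / S² = 8 / 49 = 0.1633 ≈ 0.163.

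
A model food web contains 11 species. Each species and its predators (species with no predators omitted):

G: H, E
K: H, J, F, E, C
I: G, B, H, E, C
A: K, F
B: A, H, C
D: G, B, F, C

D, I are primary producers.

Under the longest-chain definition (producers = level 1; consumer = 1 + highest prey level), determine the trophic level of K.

Trophic level 4

D is a producer → level 1.
B eats D (level 1); other prey at levels: I 1 → level 2.
A eats B → level 3.
K eats A → level 4.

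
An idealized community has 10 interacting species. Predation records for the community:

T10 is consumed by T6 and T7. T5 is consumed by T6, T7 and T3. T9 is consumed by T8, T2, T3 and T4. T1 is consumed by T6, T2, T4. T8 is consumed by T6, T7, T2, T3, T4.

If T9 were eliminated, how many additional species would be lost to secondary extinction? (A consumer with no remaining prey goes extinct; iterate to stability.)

Remove T9.
Round 1: T8 (all prey gone) → extinct.
No further losses. Total secondary extinctions: 1.

1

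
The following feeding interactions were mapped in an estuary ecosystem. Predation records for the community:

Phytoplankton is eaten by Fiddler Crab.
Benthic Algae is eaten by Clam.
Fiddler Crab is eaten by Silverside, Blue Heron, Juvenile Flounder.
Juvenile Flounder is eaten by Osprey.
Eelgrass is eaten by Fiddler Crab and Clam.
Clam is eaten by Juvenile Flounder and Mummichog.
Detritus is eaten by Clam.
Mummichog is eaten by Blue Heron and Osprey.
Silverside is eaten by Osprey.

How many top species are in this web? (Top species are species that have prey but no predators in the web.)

Top species (has prey, but nothing eats it): Blue Heron, Osprey.
Count: 2.

2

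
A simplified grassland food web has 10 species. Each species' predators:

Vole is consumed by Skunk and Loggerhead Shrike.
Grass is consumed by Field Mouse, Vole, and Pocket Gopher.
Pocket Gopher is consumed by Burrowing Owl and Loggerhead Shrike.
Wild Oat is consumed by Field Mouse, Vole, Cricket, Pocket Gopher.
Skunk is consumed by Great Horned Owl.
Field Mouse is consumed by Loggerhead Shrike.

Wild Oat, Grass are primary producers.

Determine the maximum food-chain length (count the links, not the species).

One longest chain: Wild Oat → Vole → Skunk → Great Horned Owl.
It has 4 species and 3 links.

3 links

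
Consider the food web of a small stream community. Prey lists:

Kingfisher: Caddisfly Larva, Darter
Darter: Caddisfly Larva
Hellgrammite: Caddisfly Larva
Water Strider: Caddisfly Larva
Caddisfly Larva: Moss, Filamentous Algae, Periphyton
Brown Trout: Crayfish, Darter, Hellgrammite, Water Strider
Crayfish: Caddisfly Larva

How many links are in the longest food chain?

One longest chain: Moss → Caddisfly Larva → Darter → Kingfisher.
It has 4 species and 3 links.

3 links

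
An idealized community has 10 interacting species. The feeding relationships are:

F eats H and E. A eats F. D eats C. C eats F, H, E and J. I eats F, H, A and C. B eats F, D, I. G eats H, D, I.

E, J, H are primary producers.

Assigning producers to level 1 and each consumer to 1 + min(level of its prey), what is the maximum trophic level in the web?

Producers (level 1): E, J, H.
Following each consumer down to its lowest-level prey: E → F → A (levels 1 through 3).
All prey of A (F 2) are at level 2 or above, so A is at level 1 + 2 = 3.
Every consumer has at least one prey at level 2 or below, so none exceeds level 3.

3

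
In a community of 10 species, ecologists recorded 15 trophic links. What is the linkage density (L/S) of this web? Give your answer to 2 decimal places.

L/S = 1.50

There are L = 15 links among S = 10 species.
L/S = 15/10 = 1.5000 ≈ 1.50.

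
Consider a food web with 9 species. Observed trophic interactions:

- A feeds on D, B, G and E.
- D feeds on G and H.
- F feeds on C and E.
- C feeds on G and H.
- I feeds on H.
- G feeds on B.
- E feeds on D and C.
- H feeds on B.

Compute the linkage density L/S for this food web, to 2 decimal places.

There are L = 15 links among S = 9 species.
L/S = 15/9 = 1.6667 ≈ 1.67.

L/S = 1.67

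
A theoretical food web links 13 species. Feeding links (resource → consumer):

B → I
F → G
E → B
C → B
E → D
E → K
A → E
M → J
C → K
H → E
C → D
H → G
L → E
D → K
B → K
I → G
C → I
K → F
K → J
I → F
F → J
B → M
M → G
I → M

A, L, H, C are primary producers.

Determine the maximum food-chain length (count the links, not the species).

One longest chain: A → E → D → K → F → G.
It has 6 species and 5 links.

5 links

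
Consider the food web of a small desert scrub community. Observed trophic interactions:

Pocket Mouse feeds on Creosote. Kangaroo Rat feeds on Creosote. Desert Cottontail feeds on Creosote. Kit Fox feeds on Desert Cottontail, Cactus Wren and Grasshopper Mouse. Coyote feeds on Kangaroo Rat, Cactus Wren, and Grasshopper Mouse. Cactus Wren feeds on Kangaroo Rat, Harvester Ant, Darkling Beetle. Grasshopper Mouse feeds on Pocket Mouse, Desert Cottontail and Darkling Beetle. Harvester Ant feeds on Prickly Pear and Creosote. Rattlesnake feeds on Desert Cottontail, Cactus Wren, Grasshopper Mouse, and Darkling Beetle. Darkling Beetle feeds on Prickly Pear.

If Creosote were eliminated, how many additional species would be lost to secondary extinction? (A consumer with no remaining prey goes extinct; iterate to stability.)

Remove Creosote.
Round 1: Kangaroo Rat (all prey gone), Pocket Mouse (all prey gone), Desert Cottontail (all prey gone) → extinct.
No further losses. Total secondary extinctions: 3.

3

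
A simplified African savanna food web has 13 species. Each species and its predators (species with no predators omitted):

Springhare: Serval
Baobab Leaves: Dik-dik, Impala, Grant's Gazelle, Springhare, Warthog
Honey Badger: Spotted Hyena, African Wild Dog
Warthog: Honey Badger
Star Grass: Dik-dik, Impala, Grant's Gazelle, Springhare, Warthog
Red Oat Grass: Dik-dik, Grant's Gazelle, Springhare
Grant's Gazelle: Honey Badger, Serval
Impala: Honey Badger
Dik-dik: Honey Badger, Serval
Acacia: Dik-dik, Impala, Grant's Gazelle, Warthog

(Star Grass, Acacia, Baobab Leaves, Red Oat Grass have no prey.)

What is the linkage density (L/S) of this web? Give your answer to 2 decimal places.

L/S = 2.00

There are L = 26 links among S = 13 species.
L/S = 26/13 = 2.0000 ≈ 2.00.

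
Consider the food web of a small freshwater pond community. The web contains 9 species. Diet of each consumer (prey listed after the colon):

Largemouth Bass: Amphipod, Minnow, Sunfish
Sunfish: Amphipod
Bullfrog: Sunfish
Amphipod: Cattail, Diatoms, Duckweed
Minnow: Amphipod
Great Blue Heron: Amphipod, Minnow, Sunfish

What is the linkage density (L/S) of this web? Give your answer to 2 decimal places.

L/S = 1.33

There are L = 12 links among S = 9 species.
L/S = 12/9 = 1.3333 ≈ 1.33.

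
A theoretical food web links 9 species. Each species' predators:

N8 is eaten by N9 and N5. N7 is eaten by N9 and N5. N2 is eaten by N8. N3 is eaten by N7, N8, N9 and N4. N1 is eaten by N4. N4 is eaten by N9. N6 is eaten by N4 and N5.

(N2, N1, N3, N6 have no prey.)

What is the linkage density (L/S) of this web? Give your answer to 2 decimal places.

There are L = 13 links among S = 9 species.
L/S = 13/9 = 1.4444 ≈ 1.44.

L/S = 1.44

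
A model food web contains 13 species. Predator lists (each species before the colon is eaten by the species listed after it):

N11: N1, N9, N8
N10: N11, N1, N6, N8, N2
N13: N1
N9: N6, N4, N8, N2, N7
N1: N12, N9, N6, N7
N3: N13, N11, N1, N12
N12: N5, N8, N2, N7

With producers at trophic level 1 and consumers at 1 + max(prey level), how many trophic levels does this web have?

Producers (level 1): N3, N10.
N3 → N13 → N1 → N12 → N8 gives N8 level 5.
No species has a prey at level 5, so no species reaches level 6.

5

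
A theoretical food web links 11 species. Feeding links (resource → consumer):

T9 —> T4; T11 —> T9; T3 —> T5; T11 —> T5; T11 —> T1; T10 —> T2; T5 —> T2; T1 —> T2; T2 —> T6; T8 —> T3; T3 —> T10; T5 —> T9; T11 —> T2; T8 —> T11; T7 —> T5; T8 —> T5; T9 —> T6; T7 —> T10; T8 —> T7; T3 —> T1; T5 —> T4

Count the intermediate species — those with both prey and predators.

Intermediate species (has both prey and predators): T7, T11, T3, T5, T10, T1, T9, T2.
Count: 8.

8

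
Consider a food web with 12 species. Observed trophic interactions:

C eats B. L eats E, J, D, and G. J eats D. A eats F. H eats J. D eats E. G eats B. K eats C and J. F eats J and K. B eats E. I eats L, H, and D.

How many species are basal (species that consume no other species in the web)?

Basal species (no prey listed): E.
Count: 1.

1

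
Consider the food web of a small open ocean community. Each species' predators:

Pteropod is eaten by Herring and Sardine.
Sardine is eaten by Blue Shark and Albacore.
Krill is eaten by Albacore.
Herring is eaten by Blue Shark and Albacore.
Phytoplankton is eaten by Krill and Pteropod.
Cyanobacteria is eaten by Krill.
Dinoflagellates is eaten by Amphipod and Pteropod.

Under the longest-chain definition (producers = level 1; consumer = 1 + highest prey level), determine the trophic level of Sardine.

Dinoflagellates is a producer → level 1.
Pteropod eats Dinoflagellates (level 1); other prey at levels: Phytoplankton 1 → level 2.
Sardine eats Pteropod → level 3.

Trophic level 3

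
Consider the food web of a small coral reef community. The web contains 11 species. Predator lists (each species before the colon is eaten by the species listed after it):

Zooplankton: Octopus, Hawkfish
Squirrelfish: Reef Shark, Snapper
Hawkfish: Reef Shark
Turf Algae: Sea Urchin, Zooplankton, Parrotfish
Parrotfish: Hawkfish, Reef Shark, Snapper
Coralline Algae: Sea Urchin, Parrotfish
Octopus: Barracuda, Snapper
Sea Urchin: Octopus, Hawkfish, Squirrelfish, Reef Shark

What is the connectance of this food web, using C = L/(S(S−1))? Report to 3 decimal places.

The web has S = 11 species and L = 19 feeding links.
C = L / (S(S−1)) = 19 / 110 = 0.1727 ≈ 0.173.

C = 0.173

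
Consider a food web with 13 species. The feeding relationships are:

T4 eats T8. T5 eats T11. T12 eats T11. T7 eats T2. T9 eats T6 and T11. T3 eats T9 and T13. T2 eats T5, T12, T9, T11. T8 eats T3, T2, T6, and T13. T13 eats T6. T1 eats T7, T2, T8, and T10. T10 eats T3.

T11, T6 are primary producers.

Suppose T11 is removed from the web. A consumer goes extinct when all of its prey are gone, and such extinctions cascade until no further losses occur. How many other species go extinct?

2

Remove T11.
Round 1: T12 (all prey gone), T5 (all prey gone) → extinct.
No further losses. Total secondary extinctions: 2.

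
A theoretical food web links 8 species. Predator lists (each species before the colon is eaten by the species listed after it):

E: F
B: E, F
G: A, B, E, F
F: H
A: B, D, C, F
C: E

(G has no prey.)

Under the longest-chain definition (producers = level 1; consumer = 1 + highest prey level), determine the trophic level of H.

Trophic level 6

G is a producer → level 1.
A eats G → level 2.
B eats A (level 2); other prey at levels: G 1 → level 3.
E eats B (level 3); other prey at levels: G 1, C 3 → level 4.
F eats E (level 4); other prey at levels: G 1, A 2, B 3 → level 5.
H eats F → level 6.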